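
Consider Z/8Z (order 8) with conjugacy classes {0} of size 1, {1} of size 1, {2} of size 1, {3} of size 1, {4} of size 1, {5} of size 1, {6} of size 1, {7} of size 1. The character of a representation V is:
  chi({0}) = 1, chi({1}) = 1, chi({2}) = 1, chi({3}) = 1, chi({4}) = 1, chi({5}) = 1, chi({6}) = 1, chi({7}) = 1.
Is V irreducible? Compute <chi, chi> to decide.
Irreducible: <chi, chi> = 1.

Working: <chi, chi> = (1/|G|) sum_C |C| * |chi(C)|^2 = (1/8)[1*|1|^2 + 1*|1|^2 + 1*|1|^2 + 1*|1|^2 + 1*|1|^2 + 1*|1|^2 + 1*|1|^2 + 1*|1|^2]
  = (1/8)[(1) + (1) + (1) + (1) + (1) + (1) + (1) + (1)] = 8/8 = 1.
(Exp terms are combined using exp(i*s)*conj(exp(i*t)) = exp(i*(s-t)), and sums of them are collapsed using the identity that for every m > 1 the m distinct m-th roots of unity sum to 0, e.g. 1 + exp(2*I*pi/3) + exp(-2*I*pi/3) = 0.)
A character is irreducible iff <chi, chi> = 1, so this representation is irreducible.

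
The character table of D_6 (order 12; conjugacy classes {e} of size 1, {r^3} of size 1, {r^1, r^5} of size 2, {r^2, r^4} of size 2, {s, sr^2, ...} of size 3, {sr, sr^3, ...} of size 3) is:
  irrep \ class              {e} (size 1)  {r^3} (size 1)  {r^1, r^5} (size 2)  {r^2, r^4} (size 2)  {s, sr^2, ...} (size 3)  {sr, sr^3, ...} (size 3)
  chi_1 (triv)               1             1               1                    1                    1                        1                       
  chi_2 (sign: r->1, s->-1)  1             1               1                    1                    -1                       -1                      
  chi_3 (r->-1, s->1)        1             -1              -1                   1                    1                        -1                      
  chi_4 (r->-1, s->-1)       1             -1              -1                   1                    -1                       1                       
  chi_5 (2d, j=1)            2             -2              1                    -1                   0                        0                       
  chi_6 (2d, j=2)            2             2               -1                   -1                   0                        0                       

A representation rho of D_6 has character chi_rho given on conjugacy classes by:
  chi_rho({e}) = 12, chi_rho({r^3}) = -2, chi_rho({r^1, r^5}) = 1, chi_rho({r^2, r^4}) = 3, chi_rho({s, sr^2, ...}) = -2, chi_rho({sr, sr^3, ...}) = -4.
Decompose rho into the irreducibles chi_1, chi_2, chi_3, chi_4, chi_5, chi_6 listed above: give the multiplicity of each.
Multiplicities: chi_1: 0, chi_2: 3, chi_3: 2, chi_4: 1, chi_5: 2, chi_6: 1.

Use <chi_rho, chi> = (1/|G|) sum_C |C| * chi_rho(C) * conj(chi(C)) with |G| = 12 for each irreducible chi in the table:
  <chi_rho, chi_1> = (1/12)[1*(12)*conj(1) + 1*(-2)*conj(1) + 2*(1)*conj(1) + 2*(3)*conj(1) + 3*(-2)*conj(1) + 3*(-4)*conj(1)]
      = (1/12)[(12) + (-2) + (2) + (6) + (-6) + (-12)] = 0/12 = 0
  <chi_rho, chi_2> = (1/12)[1*(12)*conj(1) + 1*(-2)*conj(1) + 2*(1)*conj(1) + 2*(3)*conj(1) + 3*(-2)*conj(-1) + 3*(-4)*conj(-1)]
      = (1/12)[(12) + (-2) + (2) + (6) + (6) + (12)] = 36/12 = 3
  <chi_rho, chi_3> = (1/12)[1*(12)*conj(1) + 1*(-2)*conj(-1) + 2*(1)*conj(-1) + 2*(3)*conj(1) + 3*(-2)*conj(1) + 3*(-4)*conj(-1)]
      = (1/12)[(12) + (2) + (-2) + (6) + (-6) + (12)] = 24/12 = 2
  <chi_rho, chi_4> = (1/12)[1*(12)*conj(1) + 1*(-2)*conj(-1) + 2*(1)*conj(-1) + 2*(3)*conj(1) + 3*(-2)*conj(-1) + 3*(-4)*conj(1)]
      = (1/12)[(12) + (2) + (-2) + (6) + (6) + (-12)] = 12/12 = 1
  <chi_rho, chi_5> = (1/12)[1*(12)*conj(2) + 1*(-2)*conj(-2) + 2*(1)*conj(1) + 2*(3)*conj(-1) + 3*(-2)*conj(0) + 3*(-4)*conj(0)]
      = (1/12)[(24) + (4) + (2) + (-6) + (0) + (0)] = 24/12 = 2
  <chi_rho, chi_6> = (1/12)[1*(12)*conj(2) + 1*(-2)*conj(2) + 2*(1)*conj(-1) + 2*(3)*conj(-1) + 3*(-2)*conj(0) + 3*(-4)*conj(0)]
      = (1/12)[(24) + (-4) + (-2) + (-6) + (0) + (0)] = 12/12 = 1
Dimension check: dim(rho) = sum (mult * dim) = 0*1 + 3*1 + 2*1 + 1*1 + 2*2 + 1*2 = 12 = chi_rho(e) = 12.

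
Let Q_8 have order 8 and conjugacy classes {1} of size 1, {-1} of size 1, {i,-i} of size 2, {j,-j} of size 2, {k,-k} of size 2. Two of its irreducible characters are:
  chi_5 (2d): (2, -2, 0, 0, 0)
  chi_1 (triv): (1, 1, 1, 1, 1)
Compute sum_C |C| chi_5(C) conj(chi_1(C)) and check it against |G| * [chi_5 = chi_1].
Sum = 0; so <chi_5, chi_1> = 0 (distinct irreducibles are orthogonal).

Compute term by term over conjugacy classes (|C| * chi_5(C) * conj(chi_1(C))):
  1*(2)*conj(1) + 1*(-2)*conj(1) + 2*(0)*conj(1) + 2*(0)*conj(1) + 2*(0)*conj(1)
  = (2) + (-2) + (0) + (0) + (0)
  = 0.
Dividing by |G| = 8 gives 0/8 = 0, matching the row-orthogonality relation <chi_5, chi_1> = [chi_5 = chi_1].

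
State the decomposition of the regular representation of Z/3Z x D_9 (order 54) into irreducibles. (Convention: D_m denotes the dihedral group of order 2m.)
Each irreducible V_i of dimension d_i appears with multiplicity d_i, i.e. rho_reg = (direct sum over all irreducibles V_i) d_i V_i. The irreducible dimensions for Z/3Z x D_9 are 1, 1, 1, 1, 1, 1, 2, 2, 2, 2, 2, 2, 2, 2, 2, 2, 2, 2: 6 irreducibles of dimension 1, each with multiplicity 1; 12 irreducibles of dimension 2, each with multiplicity 2. Total dimension 6*1*1 + 12*2*2 = 54 = |G|.

Working: General theorem: in the regular representation of a finite group G, each irreducible appears with multiplicity equal to its dimension. Check: dim(rho_reg) = sum d_i^2 = 1 + 1 + 1 + 1 + 1 + 1 + 4 + 4 + 4 + 4 + 4 + 4 + 4 + 4 + 4 + 4 + 4 + 4 = 54 = |G|.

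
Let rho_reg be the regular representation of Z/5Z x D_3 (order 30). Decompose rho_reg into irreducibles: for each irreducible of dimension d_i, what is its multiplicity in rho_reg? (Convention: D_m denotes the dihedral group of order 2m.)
Each irreducible V_i of dimension d_i appears with multiplicity d_i, i.e. rho_reg = (direct sum over all irreducibles V_i) d_i V_i. The irreducible dimensions for Z/5Z x D_3 are 1, 1, 1, 1, 1, 1, 1, 1, 1, 1, 2, 2, 2, 2, 2: 10 irreducibles of dimension 1, each with multiplicity 1; 5 irreducibles of dimension 2, each with multiplicity 2. Total dimension 10*1*1 + 5*2*2 = 30 = |G|.

Proof sketch: General theorem: in the regular representation of a finite group G, each irreducible appears with multiplicity equal to its dimension. Check: dim(rho_reg) = sum d_i^2 = 1 + 1 + 1 + 1 + 1 + 1 + 1 + 1 + 1 + 1 + 4 + 4 + 4 + 4 + 4 = 30 = |G|.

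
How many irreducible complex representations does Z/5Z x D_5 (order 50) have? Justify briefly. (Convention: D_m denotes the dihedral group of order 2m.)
20

Reasoning: The number of irreducible complex representations of a finite group equals its number of conjugacy classes. For a direct product, #classes(G x H) = #classes(G) * #classes(H). Z/5Z has 5 classes (abelian), D_5 has 4 classes, so 5 * 4 = 20, so Z/5Z x D_5 (order 50) has exactly 20 irreducible complex representations.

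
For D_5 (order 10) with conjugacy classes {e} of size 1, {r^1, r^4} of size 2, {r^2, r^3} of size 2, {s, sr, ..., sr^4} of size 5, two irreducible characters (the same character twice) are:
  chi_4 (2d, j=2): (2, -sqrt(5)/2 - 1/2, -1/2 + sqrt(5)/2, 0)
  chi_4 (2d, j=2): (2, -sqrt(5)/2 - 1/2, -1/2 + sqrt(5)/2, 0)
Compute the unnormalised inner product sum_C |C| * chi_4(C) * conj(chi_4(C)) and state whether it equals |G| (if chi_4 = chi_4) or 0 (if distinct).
Sum = 10 = |G| = 10; so <chi_4, chi_4> = 1 (norm-1 confirms irreducibility).

Compute term by term over conjugacy classes (|C| * chi_4(C) * conj(chi_4(C))):
  1*(2)*conj(2) + 2*(-sqrt(5)/2 - 1/2)*conj(-sqrt(5)/2 - 1/2) + 2*(-1/2 + sqrt(5)/2)*conj(-1/2 + sqrt(5)/2) + 5*(0)*conj(0)
  = (4) + (sqrt(5) + 3) + (3 - sqrt(5)) + (0)
  = 10.
Dividing by |G| = 10 gives 10/10 = 1, matching the row-orthogonality relation <chi_4, chi_4> = [chi_4 = chi_4].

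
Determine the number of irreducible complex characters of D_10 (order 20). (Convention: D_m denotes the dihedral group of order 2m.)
8

Justification: The number of irreducible complex representations of a finite group equals its number of conjugacy classes. D_10 has 8 conjugacy classes (n/2 + 3 for n even), so D_10 (order 20) has exactly 8 irreducible complex representations.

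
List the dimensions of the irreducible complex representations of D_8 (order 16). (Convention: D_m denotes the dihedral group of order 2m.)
Dimensions: 1, 1, 1, 1, 2, 2, 2

Explanation: There are 7 irreducibles (= number of conjugacy classes). Their dimensions d_i satisfy sum d_i^2 = |G| = 16: 1 + 1 + 1 + 1 + 4 + 4 + 4 = 16.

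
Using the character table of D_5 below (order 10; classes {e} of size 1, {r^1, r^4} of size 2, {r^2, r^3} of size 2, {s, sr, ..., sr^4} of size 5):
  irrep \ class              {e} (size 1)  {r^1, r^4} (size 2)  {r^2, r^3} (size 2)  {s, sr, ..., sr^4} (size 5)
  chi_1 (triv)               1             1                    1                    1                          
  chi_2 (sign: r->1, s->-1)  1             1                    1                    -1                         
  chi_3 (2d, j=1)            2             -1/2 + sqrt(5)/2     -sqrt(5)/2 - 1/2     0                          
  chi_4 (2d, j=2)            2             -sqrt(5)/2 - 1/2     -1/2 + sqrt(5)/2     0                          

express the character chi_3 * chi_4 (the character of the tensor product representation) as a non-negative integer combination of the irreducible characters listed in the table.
chi_3 tensor chi_4 = chi_3 + chi_4 (all other irreducibles have multiplicity 0).

Why: The character of a tensor product is the pointwise product (chi_3 * chi_4)(C) = chi_3(C) * chi_4(C):
  {e}: (2)*(2), {r^1, r^4}: (-1/2 + sqrt(5)/2)*(-sqrt(5)/2 - 1/2), {r^2, r^3}: (-sqrt(5)/2 - 1/2)*(-1/2 + sqrt(5)/2), {s, sr, ..., sr^4}: (0)*(0)
so (chi_3 * chi_4) takes values
  {e} -> 4, {r^1, r^4} -> -1, {r^2, r^3} -> -1, {s, sr, ..., sr^4} -> 0.
Now take the inner product of this character with each irreducible chi from the table, <chi_3*chi_4, chi> = (1/10) sum_C |C| (chi_3*chi_4)(C) conj(chi(C)):
  <chi_3*chi_4, chi_1> = (1/10)[1*(4)*conj(1) + 2*(-1)*conj(1) + 2*(-1)*conj(1) + 5*(0)*conj(1)]
      = (1/10)[(4) + (-2) + (-2) + (0)] = 0/10 = 0
  <chi_3*chi_4, chi_2> = (1/10)[1*(4)*conj(1) + 2*(-1)*conj(1) + 2*(-1)*conj(1) + 5*(0)*conj(-1)]
      = (1/10)[(4) + (-2) + (-2) + (0)] = 0/10 = 0
  <chi_3*chi_4, chi_3> = (1/10)[1*(4)*conj(2) + 2*(-1)*conj(-1/2 + sqrt(5)/2) + 2*(-1)*conj(-sqrt(5)/2 - 1/2) + 5*(0)*conj(0)]
      = (1/10)[(8) + (1 - sqrt(5)) + (1 + sqrt(5)) + (0)] = 10/10 = 1
  <chi_3*chi_4, chi_4> = (1/10)[1*(4)*conj(2) + 2*(-1)*conj(-sqrt(5)/2 - 1/2) + 2*(-1)*conj(-1/2 + sqrt(5)/2) + 5*(0)*conj(0)]
      = (1/10)[(8) + (1 + sqrt(5)) + (1 - sqrt(5)) + (0)] = 10/10 = 1
Hence the multiplicities are chi_3: 1, chi_4: 1. Dimension check: dim(chi_3)*dim(chi_4) = 2*2 = 4 and sum (mult * dim) = 1*2 + 1*2 = 4.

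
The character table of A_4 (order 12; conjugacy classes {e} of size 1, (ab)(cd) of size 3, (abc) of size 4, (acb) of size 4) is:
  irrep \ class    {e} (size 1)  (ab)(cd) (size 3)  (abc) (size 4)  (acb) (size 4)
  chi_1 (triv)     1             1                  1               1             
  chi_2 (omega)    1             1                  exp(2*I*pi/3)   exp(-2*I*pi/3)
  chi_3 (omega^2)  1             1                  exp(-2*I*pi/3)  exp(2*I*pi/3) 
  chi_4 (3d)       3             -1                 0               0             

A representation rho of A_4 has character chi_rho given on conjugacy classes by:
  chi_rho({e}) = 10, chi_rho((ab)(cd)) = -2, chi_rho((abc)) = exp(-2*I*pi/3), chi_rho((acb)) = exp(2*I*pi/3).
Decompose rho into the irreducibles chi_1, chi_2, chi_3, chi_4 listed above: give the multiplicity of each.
Multiplicities: chi_1: 0, chi_2: 0, chi_3: 1, chi_4: 3.

Argument: Use <chi_rho, chi> = (1/|G|) sum_C |C| * chi_rho(C) * conj(chi(C)) with |G| = 12 for each irreducible chi in the table:
  <chi_rho, chi_1> = (1/12)[1*(10)*conj(1) + 3*(-2)*conj(1) + 4*(exp(-2*I*pi/3))*conj(1) + 4*(exp(2*I*pi/3))*conj(1)]
      = (1/12)[(10) + (-6) + (4*exp(-2*I*pi/3)) + (4*exp(2*I*pi/3))] = 0/12 = 0
  <chi_rho, chi_2> = (1/12)[1*(10)*conj(1) + 3*(-2)*conj(1) + 4*(exp(-2*I*pi/3))*conj(exp(2*I*pi/3)) + 4*(exp(2*I*pi/3))*conj(exp(-2*I*pi/3))]
      = (1/12)[(10) + (-6) + (4*exp(2*I*pi/3)) + (4*exp(-2*I*pi/3))] = 0/12 = 0
  <chi_rho, chi_3> = (1/12)[1*(10)*conj(1) + 3*(-2)*conj(1) + 4*(exp(-2*I*pi/3))*conj(exp(-2*I*pi/3)) + 4*(exp(2*I*pi/3))*conj(exp(2*I*pi/3))]
      = (1/12)[(10) + (-6) + (4) + (4)] = 12/12 = 1
  <chi_rho, chi_4> = (1/12)[1*(10)*conj(3) + 3*(-2)*conj(-1) + 4*(exp(-2*I*pi/3))*conj(0) + 4*(exp(2*I*pi/3))*conj(0)]
      = (1/12)[(30) + (6) + (0) + (0)] = 36/12 = 3
(Exp terms are combined using exp(i*s)*conj(exp(i*t)) = exp(i*(s-t)), and sums of them are collapsed using the identity that for every m > 1 the m distinct m-th roots of unity sum to 0, e.g. 1 + exp(2*I*pi/3) + exp(-2*I*pi/3) = 0.)
Dimension check: dim(rho) = sum (mult * dim) = 0*1 + 0*1 + 1*1 + 3*3 = 10 = chi_rho(e) = 10.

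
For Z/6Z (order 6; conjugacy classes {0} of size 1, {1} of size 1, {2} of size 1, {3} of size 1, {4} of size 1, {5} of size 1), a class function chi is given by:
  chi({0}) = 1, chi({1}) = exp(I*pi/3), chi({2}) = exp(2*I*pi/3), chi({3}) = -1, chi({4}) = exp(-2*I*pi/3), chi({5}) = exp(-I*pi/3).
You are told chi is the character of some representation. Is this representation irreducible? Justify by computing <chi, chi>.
Irreducible: <chi, chi> = 1.

<chi, chi> = (1/|G|) sum_C |C| * |chi(C)|^2 = (1/6)[1*|1|^2 + 1*|exp(I*pi/3)|^2 + 1*|exp(2*I*pi/3)|^2 + 1*|-1|^2 + 1*|exp(-2*I*pi/3)|^2 + 1*|exp(-I*pi/3)|^2]
  = (1/6)[(1) + (1) + (1) + (1) + (1) + (1)] = 6/6 = 1.
(Exp terms are combined using exp(i*s)*conj(exp(i*t)) = exp(i*(s-t)), and sums of them are collapsed using the identity that for every m > 1 the m distinct m-th roots of unity sum to 0, e.g. 1 + exp(2*I*pi/3) + exp(-2*I*pi/3) = 0.)
A character is irreducible iff <chi, chi> = 1, so this representation is irreducible.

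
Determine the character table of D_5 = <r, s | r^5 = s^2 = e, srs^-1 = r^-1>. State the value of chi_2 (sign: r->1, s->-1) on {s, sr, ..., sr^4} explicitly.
Conjugacy classes: {e} of size 1, {r^1, r^4} of size 2, {r^2, r^3} of size 2, {s, sr, ..., sr^4} of size 5.
Character table:
  irrep \ class              {e} (size 1)  {r^1, r^4} (size 2)  {r^2, r^3} (size 2)  {s, sr, ..., sr^4} (size 5)
  chi_1 (triv)               1             1                    1                    1                          
  chi_2 (sign: r->1, s->-1)  1             1                    1                    -1                         
  chi_3 (2d, j=1)            2             -1/2 + sqrt(5)/2     -sqrt(5)/2 - 1/2     0                          
  chi_4 (2d, j=2)            2             -sqrt(5)/2 - 1/2     -1/2 + sqrt(5)/2     0                          

Spot check: chi_2 (sign: r->1, s->-1) on {s, sr, ..., sr^4} = -1.

Working: D_5 has order 2*5 = 10 with 4 conjugacy classes, hence 4 irreducibles. Sum of squared dims 1 + 1 + 4 + 4 = 10 = |G|. Linear characters come from the abelianisation; the 2-dimensional irreps have character r^k -> 2*cos(2*pi*j*k/5), reflections -> 0.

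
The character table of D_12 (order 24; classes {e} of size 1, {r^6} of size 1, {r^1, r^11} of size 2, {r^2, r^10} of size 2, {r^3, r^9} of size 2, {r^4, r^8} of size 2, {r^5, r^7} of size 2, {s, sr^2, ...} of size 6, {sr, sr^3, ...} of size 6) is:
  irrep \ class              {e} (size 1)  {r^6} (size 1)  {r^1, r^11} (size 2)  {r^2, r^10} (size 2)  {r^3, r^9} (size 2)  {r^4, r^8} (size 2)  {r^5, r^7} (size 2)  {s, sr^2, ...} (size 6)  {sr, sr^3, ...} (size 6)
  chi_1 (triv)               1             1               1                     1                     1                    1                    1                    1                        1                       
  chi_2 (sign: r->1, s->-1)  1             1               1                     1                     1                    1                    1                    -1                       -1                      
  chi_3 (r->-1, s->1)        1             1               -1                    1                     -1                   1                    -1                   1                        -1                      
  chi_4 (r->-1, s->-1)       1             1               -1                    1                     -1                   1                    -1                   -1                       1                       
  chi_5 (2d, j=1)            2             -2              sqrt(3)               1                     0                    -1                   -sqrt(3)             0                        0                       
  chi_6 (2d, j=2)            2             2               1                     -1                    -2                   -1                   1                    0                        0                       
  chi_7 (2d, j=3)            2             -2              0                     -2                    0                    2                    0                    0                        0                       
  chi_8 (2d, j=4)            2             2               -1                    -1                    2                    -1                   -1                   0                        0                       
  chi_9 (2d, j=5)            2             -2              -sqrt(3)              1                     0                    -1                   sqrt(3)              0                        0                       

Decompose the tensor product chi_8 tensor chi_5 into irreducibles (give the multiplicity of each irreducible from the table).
chi_8 tensor chi_5 = chi_7 + chi_9 (all other irreducibles have multiplicity 0).

Justification: The character of a tensor product is the pointwise product (chi_8 * chi_5)(C) = chi_8(C) * chi_5(C):
  {e}: (2)*(2), {r^6}: (2)*(-2), {r^1, r^11}: (-1)*(sqrt(3)), {r^2, r^10}: (-1)*(1), {r^3, r^9}: (2)*(0), {r^4, r^8}: (-1)*(-1), {r^5, r^7}: (-1)*(-sqrt(3)), {s, sr^2, ...}: (0)*(0), {sr, sr^3, ...}: (0)*(0)
so (chi_8 * chi_5) takes values
  {e} -> 4, {r^6} -> -4, {r^1, r^11} -> -sqrt(3), {r^2, r^10} -> -1, {r^3, r^9} -> 0, {r^4, r^8} -> 1, {r^5, r^7} -> sqrt(3), {s, sr^2, ...} -> 0, {sr, sr^3, ...} -> 0.
Now take the inner product of this character with each irreducible chi from the table, <chi_8*chi_5, chi> = (1/24) sum_C |C| (chi_8*chi_5)(C) conj(chi(C)):
  <chi_8*chi_5, chi_1> = (1/24)[1*(4)*conj(1) + 1*(-4)*conj(1) + 2*(-sqrt(3))*conj(1) + 2*(-1)*conj(1) + 2*(0)*conj(1) + 2*(1)*conj(1) + 2*(sqrt(3))*conj(1) + 6*(0)*conj(1) + 6*(0)*conj(1)]
      = (1/24)[(4) + (-4) + (-2*sqrt(3)) + (-2) + (0) + (2) + (2*sqrt(3)) + (0) + (0)] = 0/24 = 0
  <chi_8*chi_5, chi_2> = (1/24)[1*(4)*conj(1) + 1*(-4)*conj(1) + 2*(-sqrt(3))*conj(1) + 2*(-1)*conj(1) + 2*(0)*conj(1) + 2*(1)*conj(1) + 2*(sqrt(3))*conj(1) + 6*(0)*conj(-1) + 6*(0)*conj(-1)]
      = (1/24)[(4) + (-4) + (-2*sqrt(3)) + (-2) + (0) + (2) + (2*sqrt(3)) + (0) + (0)] = 0/24 = 0
  <chi_8*chi_5, chi_3> = (1/24)[1*(4)*conj(1) + 1*(-4)*conj(1) + 2*(-sqrt(3))*conj(-1) + 2*(-1)*conj(1) + 2*(0)*conj(-1) + 2*(1)*conj(1) + 2*(sqrt(3))*conj(-1) + 6*(0)*conj(1) + 6*(0)*conj(-1)]
      = (1/24)[(4) + (-4) + (2*sqrt(3)) + (-2) + (0) + (2) + (-2*sqrt(3)) + (0) + (0)] = 0/24 = 0
  <chi_8*chi_5, chi_4> = (1/24)[1*(4)*conj(1) + 1*(-4)*conj(1) + 2*(-sqrt(3))*conj(-1) + 2*(-1)*conj(1) + 2*(0)*conj(-1) + 2*(1)*conj(1) + 2*(sqrt(3))*conj(-1) + 6*(0)*conj(-1) + 6*(0)*conj(1)]
      = (1/24)[(4) + (-4) + (2*sqrt(3)) + (-2) + (0) + (2) + (-2*sqrt(3)) + (0) + (0)] = 0/24 = 0
  <chi_8*chi_5, chi_5> = (1/24)[1*(4)*conj(2) + 1*(-4)*conj(-2) + 2*(-sqrt(3))*conj(sqrt(3)) + 2*(-1)*conj(1) + 2*(0)*conj(0) + 2*(1)*conj(-1) + 2*(sqrt(3))*conj(-sqrt(3)) + 6*(0)*conj(0) + 6*(0)*conj(0)]
      = (1/24)[(8) + (8) + (-6) + (-2) + (0) + (-2) + (-6) + (0) + (0)] = 0/24 = 0
  <chi_8*chi_5, chi_6> = (1/24)[1*(4)*conj(2) + 1*(-4)*conj(2) + 2*(-sqrt(3))*conj(1) + 2*(-1)*conj(-1) + 2*(0)*conj(-2) + 2*(1)*conj(-1) + 2*(sqrt(3))*conj(1) + 6*(0)*conj(0) + 6*(0)*conj(0)]
      = (1/24)[(8) + (-8) + (-2*sqrt(3)) + (2) + (0) + (-2) + (2*sqrt(3)) + (0) + (0)] = 0/24 = 0
  <chi_8*chi_5, chi_7> = (1/24)[1*(4)*conj(2) + 1*(-4)*conj(-2) + 2*(-sqrt(3))*conj(0) + 2*(-1)*conj(-2) + 2*(0)*conj(0) + 2*(1)*conj(2) + 2*(sqrt(3))*conj(0) + 6*(0)*conj(0) + 6*(0)*conj(0)]
      = (1/24)[(8) + (8) + (0) + (4) + (0) + (4) + (0) + (0) + (0)] = 24/24 = 1
  <chi_8*chi_5, chi_8> = (1/24)[1*(4)*conj(2) + 1*(-4)*conj(2) + 2*(-sqrt(3))*conj(-1) + 2*(-1)*conj(-1) + 2*(0)*conj(2) + 2*(1)*conj(-1) + 2*(sqrt(3))*conj(-1) + 6*(0)*conj(0) + 6*(0)*conj(0)]
      = (1/24)[(8) + (-8) + (2*sqrt(3)) + (2) + (0) + (-2) + (-2*sqrt(3)) + (0) + (0)] = 0/24 = 0
  <chi_8*chi_5, chi_9> = (1/24)[1*(4)*conj(2) + 1*(-4)*conj(-2) + 2*(-sqrt(3))*conj(-sqrt(3)) + 2*(-1)*conj(1) + 2*(0)*conj(0) + 2*(1)*conj(-1) + 2*(sqrt(3))*conj(sqrt(3)) + 6*(0)*conj(0) + 6*(0)*conj(0)]
      = (1/24)[(8) + (8) + (6) + (-2) + (0) + (-2) + (6) + (0) + (0)] = 24/24 = 1
Hence the multiplicities are chi_7: 1, chi_9: 1. Dimension check: dim(chi_8)*dim(chi_5) = 2*2 = 4 and sum (mult * dim) = 1*2 + 1*2 = 4.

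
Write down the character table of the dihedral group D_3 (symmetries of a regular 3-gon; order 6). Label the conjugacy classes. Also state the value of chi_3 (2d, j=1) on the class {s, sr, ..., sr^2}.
Conjugacy classes: {e} of size 1, {r^1, r^2} of size 2, {s, sr, ..., sr^2} of size 3.
Character table:
  irrep \ class              {e} (size 1)  {r^1, r^2} (size 2)  {s, sr, ..., sr^2} (size 3)
  chi_1 (triv)               1             1                    1                          
  chi_2 (sign: r->1, s->-1)  1             1                    -1                         
  chi_3 (2d, j=1)            2             -1                   0                          

Spot check: chi_3 (2d, j=1) on {s, sr, ..., sr^2} = 0.

Derivation: D_3 has order 2*3 = 6 with 3 conjugacy classes, hence 3 irreducibles. Sum of squared dims 1 + 1 + 4 = 6 = |G|. Linear characters come from the abelianisation; the 2-dimensional irreps have character r^k -> 2*cos(2*pi*j*k/3), reflections -> 0.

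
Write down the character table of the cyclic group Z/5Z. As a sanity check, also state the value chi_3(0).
Character table of Z/5Z (irreps indexed chi_0,...,chi_4 with chi_k(m) = zeta_5^(k*m), zeta_5 = exp(2*pi*i/5)):
  irrep \ class  {0} (size 1)  {1} (size 1)    {2} (size 1)    {3} (size 1)    {4} (size 1)  
  chi_0          1             1               1               1               1             
  chi_1          1             exp(2*I*pi/5)   exp(4*I*pi/5)   exp(-4*I*pi/5)  exp(-2*I*pi/5)
  chi_2          1             exp(4*I*pi/5)   exp(-2*I*pi/5)  exp(2*I*pi/5)   exp(-4*I*pi/5)
  chi_3          1             exp(-4*I*pi/5)  exp(2*I*pi/5)   exp(-2*I*pi/5)  exp(4*I*pi/5) 
  chi_4          1             exp(-2*I*pi/5)  exp(-4*I*pi/5)  exp(4*I*pi/5)   exp(2*I*pi/5) 

Spot check: chi_3(0) = zeta_5^(3*0) = zeta_5^0 = 1.

Details: Z/5Z is abelian, so all 5 irreducible complex representations are 1-dimensional. They are given by chi_k(m) = zeta_5^(k*m) for k = 0,...,4. Row orthogonality: sum_m chi_k(m) conj(chi_l(m)) = 5 * [k = l].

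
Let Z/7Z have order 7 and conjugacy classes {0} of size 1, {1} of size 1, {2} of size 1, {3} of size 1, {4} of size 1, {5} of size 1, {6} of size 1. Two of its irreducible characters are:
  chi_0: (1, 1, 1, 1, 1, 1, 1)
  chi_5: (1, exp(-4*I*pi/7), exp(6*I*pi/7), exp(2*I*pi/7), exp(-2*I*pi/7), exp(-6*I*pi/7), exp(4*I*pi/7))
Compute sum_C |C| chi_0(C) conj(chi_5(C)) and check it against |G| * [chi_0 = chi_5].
Sum = 0; so <chi_0, chi_5> = 0 (distinct irreducibles are orthogonal).

Derivation: Compute term by term over conjugacy classes (|C| * chi_0(C) * conj(chi_5(C))):
  1*(1)*conj(1) + 1*(1)*conj(exp(-4*I*pi/7)) + 1*(1)*conj(exp(6*I*pi/7)) + 1*(1)*conj(exp(2*I*pi/7)) + 1*(1)*conj(exp(-2*I*pi/7)) + 1*(1)*conj(exp(-6*I*pi/7)) + 1*(1)*conj(exp(4*I*pi/7))
  = (1) + (exp(4*I*pi/7)) + (exp(-6*I*pi/7)) + (exp(-2*I*pi/7)) + (exp(2*I*pi/7)) + (exp(6*I*pi/7)) + (exp(-4*I*pi/7))
  = 0.
(Exp terms are combined using exp(i*s)*conj(exp(i*t)) = exp(i*(s-t)), and sums of them are collapsed using the identity that for every m > 1 the m distinct m-th roots of unity sum to 0, e.g. 1 + exp(2*I*pi/3) + exp(-2*I*pi/3) = 0.)
Dividing by |G| = 7 gives 0/7 = 0, matching the row-orthogonality relation <chi_0, chi_5> = [chi_0 = chi_5].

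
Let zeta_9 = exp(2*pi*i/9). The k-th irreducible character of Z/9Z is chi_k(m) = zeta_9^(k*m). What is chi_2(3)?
chi_2(3) = zeta_9^6 = exp(-2*I*pi/3)

Argument: chi_2(3) = zeta_9^(2*3) = zeta_9^6. Since zeta_9^9 = 1, this equals zeta_9^6 = exp(2*pi*i*6/9) = exp(-2*I*pi/3).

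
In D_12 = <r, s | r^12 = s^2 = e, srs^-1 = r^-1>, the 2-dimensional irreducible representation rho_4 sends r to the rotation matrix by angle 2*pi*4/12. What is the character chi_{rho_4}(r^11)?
chi_{rho_4}(r^11) = 2*cos(2*pi*4*11/12) = -1

Justification: rho_4(r^11) is rotation by angle 2*pi*4*11/12, whose trace is 2*cos(2*pi*4*11/12) = -1.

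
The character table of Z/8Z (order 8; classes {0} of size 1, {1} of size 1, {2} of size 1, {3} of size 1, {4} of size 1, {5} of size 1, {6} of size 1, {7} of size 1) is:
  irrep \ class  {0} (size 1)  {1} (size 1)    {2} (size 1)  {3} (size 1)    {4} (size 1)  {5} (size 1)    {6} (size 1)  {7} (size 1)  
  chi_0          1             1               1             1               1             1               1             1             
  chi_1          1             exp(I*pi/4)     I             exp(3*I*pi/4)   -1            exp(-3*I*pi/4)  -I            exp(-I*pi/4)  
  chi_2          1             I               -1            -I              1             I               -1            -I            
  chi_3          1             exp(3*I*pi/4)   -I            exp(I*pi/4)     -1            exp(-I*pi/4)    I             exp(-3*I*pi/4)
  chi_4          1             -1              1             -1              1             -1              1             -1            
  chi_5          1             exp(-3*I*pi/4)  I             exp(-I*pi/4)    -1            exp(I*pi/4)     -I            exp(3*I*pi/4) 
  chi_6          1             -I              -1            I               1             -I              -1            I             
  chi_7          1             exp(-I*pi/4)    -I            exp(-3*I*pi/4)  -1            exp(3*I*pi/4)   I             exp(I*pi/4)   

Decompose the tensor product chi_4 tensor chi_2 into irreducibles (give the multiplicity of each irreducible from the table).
chi_4 tensor chi_2 = chi_6 (all other irreducibles have multiplicity 0).

Explanation: The character of a tensor product is the pointwise product (chi_4 * chi_2)(C) = chi_4(C) * chi_2(C):
  {0}: (1)*(1), {1}: (-1)*(I), {2}: (1)*(-1), {3}: (-1)*(-I), {4}: (1)*(1), {5}: (-1)*(I), {6}: (1)*(-1), {7}: (-1)*(-I)
so (chi_4 * chi_2) takes values
  {0} -> 1, {1} -> -I, {2} -> -1, {3} -> I, {4} -> 1, {5} -> -I, {6} -> -1, {7} -> I.
Now take the inner product of this character with each irreducible chi from the table, <chi_4*chi_2, chi> = (1/8) sum_C |C| (chi_4*chi_2)(C) conj(chi(C)):
  <chi_4*chi_2, chi_0> = (1/8)[1*(1)*conj(1) + 1*(-I)*conj(1) + 1*(-1)*conj(1) + 1*(I)*conj(1) + 1*(1)*conj(1) + 1*(-I)*conj(1) + 1*(-1)*conj(1) + 1*(I)*conj(1)]
      = (1/8)[(1) + (-I) + (-1) + (I) + (1) + (-I) + (-1) + (I)] = 0/8 = 0
  <chi_4*chi_2, chi_1> = (1/8)[1*(1)*conj(1) + 1*(-I)*conj(exp(I*pi/4)) + 1*(-1)*conj(I) + 1*(I)*conj(exp(3*I*pi/4)) + 1*(1)*conj(-1) + 1*(-I)*conj(exp(-3*I*pi/4)) + 1*(-1)*conj(-I) + 1*(I)*conj(exp(-I*pi/4))]
      = (1/8)[(1) + (-exp(I*pi/4)) + (I) + (exp(-I*pi/4)) + (-1) + (-exp(-3*I*pi/4)) + (-I) + (exp(3*I*pi/4))] = 0/8 = 0
  <chi_4*chi_2, chi_2> = (1/8)[1*(1)*conj(1) + 1*(-I)*conj(I) + 1*(-1)*conj(-1) + 1*(I)*conj(-I) + 1*(1)*conj(1) + 1*(-I)*conj(I) + 1*(-1)*conj(-1) + 1*(I)*conj(-I)]
      = (1/8)[(1) + (-1) + (1) + (-1) + (1) + (-1) + (1) + (-1)] = 0/8 = 0
  <chi_4*chi_2, chi_3> = (1/8)[1*(1)*conj(1) + 1*(-I)*conj(exp(3*I*pi/4)) + 1*(-1)*conj(-I) + 1*(I)*conj(exp(I*pi/4)) + 1*(1)*conj(-1) + 1*(-I)*conj(exp(-I*pi/4)) + 1*(-1)*conj(I) + 1*(I)*conj(exp(-3*I*pi/4))]
      = (1/8)[(1) + (-exp(-I*pi/4)) + (-I) + (exp(I*pi/4)) + (-1) + (-exp(3*I*pi/4)) + (I) + (exp(-3*I*pi/4))] = 0/8 = 0
  <chi_4*chi_2, chi_4> = (1/8)[1*(1)*conj(1) + 1*(-I)*conj(-1) + 1*(-1)*conj(1) + 1*(I)*conj(-1) + 1*(1)*conj(1) + 1*(-I)*conj(-1) + 1*(-1)*conj(1) + 1*(I)*conj(-1)]
      = (1/8)[(1) + (I) + (-1) + (-I) + (1) + (I) + (-1) + (-I)] = 0/8 = 0
  <chi_4*chi_2, chi_5> = (1/8)[1*(1)*conj(1) + 1*(-I)*conj(exp(-3*I*pi/4)) + 1*(-1)*conj(I) + 1*(I)*conj(exp(-I*pi/4)) + 1*(1)*conj(-1) + 1*(-I)*conj(exp(I*pi/4)) + 1*(-1)*conj(-I) + 1*(I)*conj(exp(3*I*pi/4))]
      = (1/8)[(1) + (-exp(-3*I*pi/4)) + (I) + (exp(3*I*pi/4)) + (-1) + (-exp(I*pi/4)) + (-I) + (exp(-I*pi/4))] = 0/8 = 0
  <chi_4*chi_2, chi_6> = (1/8)[1*(1)*conj(1) + 1*(-I)*conj(-I) + 1*(-1)*conj(-1) + 1*(I)*conj(I) + 1*(1)*conj(1) + 1*(-I)*conj(-I) + 1*(-1)*conj(-1) + 1*(I)*conj(I)]
      = (1/8)[(1) + (1) + (1) + (1) + (1) + (1) + (1) + (1)] = 8/8 = 1
  <chi_4*chi_2, chi_7> = (1/8)[1*(1)*conj(1) + 1*(-I)*conj(exp(-I*pi/4)) + 1*(-1)*conj(-I) + 1*(I)*conj(exp(-3*I*pi/4)) + 1*(1)*conj(-1) + 1*(-I)*conj(exp(3*I*pi/4)) + 1*(-1)*conj(I) + 1*(I)*conj(exp(I*pi/4))]
      = (1/8)[(1) + (-exp(3*I*pi/4)) + (-I) + (exp(-3*I*pi/4)) + (-1) + (-exp(-I*pi/4)) + (I) + (exp(I*pi/4))] = 0/8 = 0
(Exp terms are combined using exp(i*s)*conj(exp(i*t)) = exp(i*(s-t)), and sums of them are collapsed using the identity that for every m > 1 the m distinct m-th roots of unity sum to 0, e.g. 1 + exp(2*I*pi/3) + exp(-2*I*pi/3) = 0.)
Hence the multiplicities are chi_6: 1. Dimension check: dim(chi_4)*dim(chi_2) = 1*1 = 1 and sum (mult * dim) = 1*1 = 1.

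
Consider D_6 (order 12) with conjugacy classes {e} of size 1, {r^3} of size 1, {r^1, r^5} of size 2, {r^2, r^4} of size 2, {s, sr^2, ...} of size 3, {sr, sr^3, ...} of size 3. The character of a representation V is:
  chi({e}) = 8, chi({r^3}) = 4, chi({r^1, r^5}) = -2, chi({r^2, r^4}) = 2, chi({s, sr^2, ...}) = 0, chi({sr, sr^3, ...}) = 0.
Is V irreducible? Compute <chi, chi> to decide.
Not irreducible (reducible): <chi, chi> = 8 > 1.

Justification: <chi, chi> = (1/|G|) sum_C |C| * |chi(C)|^2 = (1/12)[1*|8|^2 + 1*|4|^2 + 2*|-2|^2 + 2*|2|^2 + 3*|0|^2 + 3*|0|^2]
  = (1/12)[(64) + (16) + (8) + (8) + (0) + (0)] = 96/12 = 8.
A character is irreducible iff <chi, chi> = 1, so this representation is reducible.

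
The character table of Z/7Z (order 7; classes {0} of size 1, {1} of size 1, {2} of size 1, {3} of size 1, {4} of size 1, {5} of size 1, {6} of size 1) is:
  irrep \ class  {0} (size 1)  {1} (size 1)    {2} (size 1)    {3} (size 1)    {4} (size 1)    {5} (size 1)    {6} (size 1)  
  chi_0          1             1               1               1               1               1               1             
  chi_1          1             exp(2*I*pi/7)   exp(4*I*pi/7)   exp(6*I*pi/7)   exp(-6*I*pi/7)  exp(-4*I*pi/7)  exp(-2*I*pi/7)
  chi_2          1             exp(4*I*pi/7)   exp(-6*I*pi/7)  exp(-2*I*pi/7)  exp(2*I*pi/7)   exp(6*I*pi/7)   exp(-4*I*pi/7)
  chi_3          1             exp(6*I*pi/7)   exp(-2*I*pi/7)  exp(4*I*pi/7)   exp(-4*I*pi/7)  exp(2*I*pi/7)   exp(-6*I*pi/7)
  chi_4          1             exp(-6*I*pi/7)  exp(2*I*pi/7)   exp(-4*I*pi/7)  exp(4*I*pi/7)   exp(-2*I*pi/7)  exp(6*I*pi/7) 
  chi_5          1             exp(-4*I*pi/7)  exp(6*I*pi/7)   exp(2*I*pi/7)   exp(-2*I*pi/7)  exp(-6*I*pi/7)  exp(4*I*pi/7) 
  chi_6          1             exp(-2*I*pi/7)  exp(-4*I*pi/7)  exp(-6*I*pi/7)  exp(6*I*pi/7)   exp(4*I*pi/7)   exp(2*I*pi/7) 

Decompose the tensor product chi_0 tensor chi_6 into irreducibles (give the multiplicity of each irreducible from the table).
chi_0 tensor chi_6 = chi_6 (all other irreducibles have multiplicity 0).

Why: The character of a tensor product is the pointwise product (chi_0 * chi_6)(C) = chi_0(C) * chi_6(C):
  {0}: (1)*(1), {1}: (1)*(exp(-2*I*pi/7)), {2}: (1)*(exp(-4*I*pi/7)), {3}: (1)*(exp(-6*I*pi/7)), {4}: (1)*(exp(6*I*pi/7)), {5}: (1)*(exp(4*I*pi/7)), {6}: (1)*(exp(2*I*pi/7))
so (chi_0 * chi_6) takes values
  {0} -> 1, {1} -> exp(-2*I*pi/7), {2} -> exp(-4*I*pi/7), {3} -> exp(-6*I*pi/7), {4} -> exp(6*I*pi/7), {5} -> exp(4*I*pi/7), {6} -> exp(2*I*pi/7).
Now take the inner product of this character with each irreducible chi from the table, <chi_0*chi_6, chi> = (1/7) sum_C |C| (chi_0*chi_6)(C) conj(chi(C)):
  <chi_0*chi_6, chi_0> = (1/7)[1*(1)*conj(1) + 1*(exp(-2*I*pi/7))*conj(1) + 1*(exp(-4*I*pi/7))*conj(1) + 1*(exp(-6*I*pi/7))*conj(1) + 1*(exp(6*I*pi/7))*conj(1) + 1*(exp(4*I*pi/7))*conj(1) + 1*(exp(2*I*pi/7))*conj(1)]
      = (1/7)[(1) + (exp(-2*I*pi/7)) + (exp(-4*I*pi/7)) + (exp(-6*I*pi/7)) + (exp(6*I*pi/7)) + (exp(4*I*pi/7)) + (exp(2*I*pi/7))] = 0/7 = 0
  <chi_0*chi_6, chi_1> = (1/7)[1*(1)*conj(1) + 1*(exp(-2*I*pi/7))*conj(exp(2*I*pi/7)) + 1*(exp(-4*I*pi/7))*conj(exp(4*I*pi/7)) + 1*(exp(-6*I*pi/7))*conj(exp(6*I*pi/7)) + 1*(exp(6*I*pi/7))*conj(exp(-6*I*pi/7)) + 1*(exp(4*I*pi/7))*conj(exp(-4*I*pi/7)) + 1*(exp(2*I*pi/7))*conj(exp(-2*I*pi/7))]
      = (1/7)[(1) + (exp(-4*I*pi/7)) + (exp(6*I*pi/7)) + (exp(2*I*pi/7)) + (exp(-2*I*pi/7)) + (exp(-6*I*pi/7)) + (exp(4*I*pi/7))] = 0/7 = 0
  <chi_0*chi_6, chi_2> = (1/7)[1*(1)*conj(1) + 1*(exp(-2*I*pi/7))*conj(exp(4*I*pi/7)) + 1*(exp(-4*I*pi/7))*conj(exp(-6*I*pi/7)) + 1*(exp(-6*I*pi/7))*conj(exp(-2*I*pi/7)) + 1*(exp(6*I*pi/7))*conj(exp(2*I*pi/7)) + 1*(exp(4*I*pi/7))*conj(exp(6*I*pi/7)) + 1*(exp(2*I*pi/7))*conj(exp(-4*I*pi/7))]
      = (1/7)[(1) + (exp(-6*I*pi/7)) + (exp(2*I*pi/7)) + (exp(-4*I*pi/7)) + (exp(4*I*pi/7)) + (exp(-2*I*pi/7)) + (exp(6*I*pi/7))] = 0/7 = 0
  <chi_0*chi_6, chi_3> = (1/7)[1*(1)*conj(1) + 1*(exp(-2*I*pi/7))*conj(exp(6*I*pi/7)) + 1*(exp(-4*I*pi/7))*conj(exp(-2*I*pi/7)) + 1*(exp(-6*I*pi/7))*conj(exp(4*I*pi/7)) + 1*(exp(6*I*pi/7))*conj(exp(-4*I*pi/7)) + 1*(exp(4*I*pi/7))*conj(exp(2*I*pi/7)) + 1*(exp(2*I*pi/7))*conj(exp(-6*I*pi/7))]
      = (1/7)[(1) + (exp(6*I*pi/7)) + (exp(-2*I*pi/7)) + (exp(4*I*pi/7)) + (exp(-4*I*pi/7)) + (exp(2*I*pi/7)) + (exp(-6*I*pi/7))] = 0/7 = 0
  <chi_0*chi_6, chi_4> = (1/7)[1*(1)*conj(1) + 1*(exp(-2*I*pi/7))*conj(exp(-6*I*pi/7)) + 1*(exp(-4*I*pi/7))*conj(exp(2*I*pi/7)) + 1*(exp(-6*I*pi/7))*conj(exp(-4*I*pi/7)) + 1*(exp(6*I*pi/7))*conj(exp(4*I*pi/7)) + 1*(exp(4*I*pi/7))*conj(exp(-2*I*pi/7)) + 1*(exp(2*I*pi/7))*conj(exp(6*I*pi/7))]
      = (1/7)[(1) + (exp(4*I*pi/7)) + (exp(-6*I*pi/7)) + (exp(-2*I*pi/7)) + (exp(2*I*pi/7)) + (exp(6*I*pi/7)) + (exp(-4*I*pi/7))] = 0/7 = 0
  <chi_0*chi_6, chi_5> = (1/7)[1*(1)*conj(1) + 1*(exp(-2*I*pi/7))*conj(exp(-4*I*pi/7)) + 1*(exp(-4*I*pi/7))*conj(exp(6*I*pi/7)) + 1*(exp(-6*I*pi/7))*conj(exp(2*I*pi/7)) + 1*(exp(6*I*pi/7))*conj(exp(-2*I*pi/7)) + 1*(exp(4*I*pi/7))*conj(exp(-6*I*pi/7)) + 1*(exp(2*I*pi/7))*conj(exp(4*I*pi/7))]
      = (1/7)[(1) + (exp(2*I*pi/7)) + (exp(4*I*pi/7)) + (exp(6*I*pi/7)) + (exp(-6*I*pi/7)) + (exp(-4*I*pi/7)) + (exp(-2*I*pi/7))] = 0/7 = 0
  <chi_0*chi_6, chi_6> = (1/7)[1*(1)*conj(1) + 1*(exp(-2*I*pi/7))*conj(exp(-2*I*pi/7)) + 1*(exp(-4*I*pi/7))*conj(exp(-4*I*pi/7)) + 1*(exp(-6*I*pi/7))*conj(exp(-6*I*pi/7)) + 1*(exp(6*I*pi/7))*conj(exp(6*I*pi/7)) + 1*(exp(4*I*pi/7))*conj(exp(4*I*pi/7)) + 1*(exp(2*I*pi/7))*conj(exp(2*I*pi/7))]
      = (1/7)[(1) + (1) + (1) + (1) + (1) + (1) + (1)] = 7/7 = 1
(Exp terms are combined using exp(i*s)*conj(exp(i*t)) = exp(i*(s-t)), and sums of them are collapsed using the identity that for every m > 1 the m distinct m-th roots of unity sum to 0, e.g. 1 + exp(2*I*pi/3) + exp(-2*I*pi/3) = 0.)
Hence the multiplicities are chi_6: 1. Dimension check: dim(chi_0)*dim(chi_6) = 1*1 = 1 and sum (mult * dim) = 1*1 = 1.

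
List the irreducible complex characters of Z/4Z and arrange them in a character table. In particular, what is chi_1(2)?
Character table of Z/4Z (irreps indexed chi_0,...,chi_3 with chi_k(m) = zeta_4^(k*m), zeta_4 = exp(2*pi*i/4)):
  irrep \ class  {0} (size 1)  {1} (size 1)  {2} (size 1)  {3} (size 1)
  chi_0          1             1             1             1           
  chi_1          1             I             -1            -I          
  chi_2          1             -1            1             -1          
  chi_3          1             -I            -1            I           

Spot check: chi_1(2) = zeta_4^(1*2) = zeta_4^2 = -1.

Derivation: Z/4Z is abelian, so all 4 irreducible complex representations are 1-dimensional. They are given by chi_k(m) = zeta_4^(k*m) for k = 0,...,3. Row orthogonality: sum_m chi_k(m) conj(chi_l(m)) = 4 * [k = l].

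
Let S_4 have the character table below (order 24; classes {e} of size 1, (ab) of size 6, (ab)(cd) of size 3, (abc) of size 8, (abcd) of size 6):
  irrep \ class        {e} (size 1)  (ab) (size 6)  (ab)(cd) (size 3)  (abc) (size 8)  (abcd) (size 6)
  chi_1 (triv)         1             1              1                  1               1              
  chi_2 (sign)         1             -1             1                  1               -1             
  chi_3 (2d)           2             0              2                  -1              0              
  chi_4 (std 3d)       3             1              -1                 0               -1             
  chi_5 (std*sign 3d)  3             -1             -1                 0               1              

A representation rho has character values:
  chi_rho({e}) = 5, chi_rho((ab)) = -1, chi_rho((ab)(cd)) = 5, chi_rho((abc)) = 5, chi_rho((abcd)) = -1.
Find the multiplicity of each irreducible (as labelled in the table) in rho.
Multiplicities: chi_1: 2, chi_2: 3, chi_3: 0, chi_4: 0, chi_5: 0.

Explanation: Use <chi_rho, chi> = (1/|G|) sum_C |C| * chi_rho(C) * conj(chi(C)) with |G| = 24 for each irreducible chi in the table:
  <chi_rho, chi_1> = (1/24)[1*(5)*conj(1) + 6*(-1)*conj(1) + 3*(5)*conj(1) + 8*(5)*conj(1) + 6*(-1)*conj(1)]
      = (1/24)[(5) + (-6) + (15) + (40) + (-6)] = 48/24 = 2
  <chi_rho, chi_2> = (1/24)[1*(5)*conj(1) + 6*(-1)*conj(-1) + 3*(5)*conj(1) + 8*(5)*conj(1) + 6*(-1)*conj(-1)]
      = (1/24)[(5) + (6) + (15) + (40) + (6)] = 72/24 = 3
  <chi_rho, chi_3> = (1/24)[1*(5)*conj(2) + 6*(-1)*conj(0) + 3*(5)*conj(2) + 8*(5)*conj(-1) + 6*(-1)*conj(0)]
      = (1/24)[(10) + (0) + (30) + (-40) + (0)] = 0/24 = 0
  <chi_rho, chi_4> = (1/24)[1*(5)*conj(3) + 6*(-1)*conj(1) + 3*(5)*conj(-1) + 8*(5)*conj(0) + 6*(-1)*conj(-1)]
      = (1/24)[(15) + (-6) + (-15) + (0) + (6)] = 0/24 = 0
  <chi_rho, chi_5> = (1/24)[1*(5)*conj(3) + 6*(-1)*conj(-1) + 3*(5)*conj(-1) + 8*(5)*conj(0) + 6*(-1)*conj(1)]
      = (1/24)[(15) + (6) + (-15) + (0) + (-6)] = 0/24 = 0
Dimension check: dim(rho) = sum (mult * dim) = 2*1 + 3*1 + 0*2 + 0*3 + 0*3 = 5 = chi_rho(e) = 5.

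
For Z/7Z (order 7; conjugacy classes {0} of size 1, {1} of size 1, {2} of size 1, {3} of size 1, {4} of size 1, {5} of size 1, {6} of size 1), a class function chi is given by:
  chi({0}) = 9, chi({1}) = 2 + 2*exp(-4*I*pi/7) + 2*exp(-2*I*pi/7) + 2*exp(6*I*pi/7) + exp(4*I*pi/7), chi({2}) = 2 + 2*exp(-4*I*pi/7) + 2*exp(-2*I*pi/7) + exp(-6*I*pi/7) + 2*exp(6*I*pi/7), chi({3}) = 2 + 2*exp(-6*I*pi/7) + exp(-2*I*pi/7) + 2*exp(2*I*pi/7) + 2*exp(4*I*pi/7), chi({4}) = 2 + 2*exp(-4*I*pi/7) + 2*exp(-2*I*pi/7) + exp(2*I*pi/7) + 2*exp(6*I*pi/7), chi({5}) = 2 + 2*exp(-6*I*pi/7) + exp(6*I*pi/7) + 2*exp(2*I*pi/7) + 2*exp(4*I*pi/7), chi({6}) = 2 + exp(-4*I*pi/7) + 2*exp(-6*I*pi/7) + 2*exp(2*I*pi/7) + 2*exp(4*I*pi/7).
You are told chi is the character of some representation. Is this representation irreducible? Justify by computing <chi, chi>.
Not irreducible (reducible): <chi, chi> = 17 > 1.

Reasoning: <chi, chi> = (1/|G|) sum_C |C| * |chi(C)|^2 = (1/7)[1*|9|^2 + 1*|2 + 2*exp(-4*I*pi/7) + 2*exp(-2*I*pi/7) + 2*exp(6*I*pi/7) + exp(4*I*pi/7)|^2 + 1*|2 + 2*exp(-4*I*pi/7) + 2*exp(-2*I*pi/7) + exp(-6*I*pi/7) + 2*exp(6*I*pi/7)|^2 + 1*|2 + 2*exp(-6*I*pi/7) + exp(-2*I*pi/7) + 2*exp(2*I*pi/7) + 2*exp(4*I*pi/7)|^2 + 1*|2 + 2*exp(-4*I*pi/7) + 2*exp(-2*I*pi/7) + exp(2*I*pi/7) + 2*exp(6*I*pi/7)|^2 + 1*|2 + 2*exp(-6*I*pi/7) + exp(6*I*pi/7) + 2*exp(2*I*pi/7) + 2*exp(4*I*pi/7)|^2 + 1*|2 + exp(-4*I*pi/7) + 2*exp(-6*I*pi/7) + 2*exp(2*I*pi/7) + 2*exp(4*I*pi/7)|^2]
  = (1/7)[(81) + (17 + 10*exp(-4*I*pi/7) + 10*exp(-2*I*pi/7) + 12*exp(-6*I*pi/7) + 12*exp(6*I*pi/7) + 10*exp(2*I*pi/7) + 10*exp(4*I*pi/7)) + (17 + 10*exp(-4*I*pi/7) + 12*exp(-2*I*pi/7) + 10*exp(-6*I*pi/7) + 10*exp(6*I*pi/7) + 12*exp(2*I*pi/7) + 10*exp(4*I*pi/7)) + (17 + 12*exp(-4*I*pi/7) + 10*exp(-2*I*pi/7) + 10*exp(-6*I*pi/7) + 10*exp(6*I*pi/7) + 10*exp(2*I*pi/7) + 12*exp(4*I*pi/7)) + (17 + 12*exp(-4*I*pi/7) + 10*exp(-2*I*pi/7) + 10*exp(-6*I*pi/7) + 10*exp(6*I*pi/7) + 10*exp(2*I*pi/7) + 12*exp(4*I*pi/7)) + (17 + 10*exp(-4*I*pi/7) + 12*exp(-2*I*pi/7) + 10*exp(-6*I*pi/7) + 10*exp(6*I*pi/7) + 12*exp(2*I*pi/7) + 10*exp(4*I*pi/7)) + (17 + 10*exp(-4*I*pi/7) + 10*exp(-2*I*pi/7) + 12*exp(-6*I*pi/7) + 12*exp(6*I*pi/7) + 10*exp(2*I*pi/7) + 10*exp(4*I*pi/7))] = 119/7 = 17.
(Exp terms are combined using exp(i*s)*conj(exp(i*t)) = exp(i*(s-t)), and sums of them are collapsed using the identity that for every m > 1 the m distinct m-th roots of unity sum to 0, e.g. 1 + exp(2*I*pi/3) + exp(-2*I*pi/3) = 0.)
A character is irreducible iff <chi, chi> = 1, so this representation is reducible.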